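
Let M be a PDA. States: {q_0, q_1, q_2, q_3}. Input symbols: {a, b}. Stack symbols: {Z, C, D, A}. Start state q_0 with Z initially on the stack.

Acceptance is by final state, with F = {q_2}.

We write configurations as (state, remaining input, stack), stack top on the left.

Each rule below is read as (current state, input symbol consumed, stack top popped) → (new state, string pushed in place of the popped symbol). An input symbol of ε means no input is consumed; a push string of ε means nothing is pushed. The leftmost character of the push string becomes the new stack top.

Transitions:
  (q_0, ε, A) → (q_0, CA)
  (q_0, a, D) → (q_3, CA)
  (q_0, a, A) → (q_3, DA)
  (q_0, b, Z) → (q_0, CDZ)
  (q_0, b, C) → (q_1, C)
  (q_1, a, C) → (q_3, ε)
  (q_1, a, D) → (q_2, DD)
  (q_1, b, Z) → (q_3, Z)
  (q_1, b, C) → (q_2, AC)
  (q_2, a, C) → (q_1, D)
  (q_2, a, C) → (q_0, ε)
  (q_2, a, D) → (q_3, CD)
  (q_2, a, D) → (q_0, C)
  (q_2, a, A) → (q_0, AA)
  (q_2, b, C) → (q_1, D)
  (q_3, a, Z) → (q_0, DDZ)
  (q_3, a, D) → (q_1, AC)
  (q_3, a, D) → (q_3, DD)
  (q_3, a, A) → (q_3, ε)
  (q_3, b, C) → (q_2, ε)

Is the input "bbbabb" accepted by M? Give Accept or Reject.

One accepting computation: (q_0, bbbabb, Z) ⊢ (q_0, bbabb, CDZ) ⊢ (q_1, babb, CDZ) ⊢ (q_2, abb, ACDZ) ⊢ (q_0, bb, AACDZ) ⊢ (q_0, bb, CAACDZ) ⊢ (q_1, b, CAACDZ) ⊢ (q_2, ε, ACAACDZ)
All input consumed and state q_2 ∈ F.

Accept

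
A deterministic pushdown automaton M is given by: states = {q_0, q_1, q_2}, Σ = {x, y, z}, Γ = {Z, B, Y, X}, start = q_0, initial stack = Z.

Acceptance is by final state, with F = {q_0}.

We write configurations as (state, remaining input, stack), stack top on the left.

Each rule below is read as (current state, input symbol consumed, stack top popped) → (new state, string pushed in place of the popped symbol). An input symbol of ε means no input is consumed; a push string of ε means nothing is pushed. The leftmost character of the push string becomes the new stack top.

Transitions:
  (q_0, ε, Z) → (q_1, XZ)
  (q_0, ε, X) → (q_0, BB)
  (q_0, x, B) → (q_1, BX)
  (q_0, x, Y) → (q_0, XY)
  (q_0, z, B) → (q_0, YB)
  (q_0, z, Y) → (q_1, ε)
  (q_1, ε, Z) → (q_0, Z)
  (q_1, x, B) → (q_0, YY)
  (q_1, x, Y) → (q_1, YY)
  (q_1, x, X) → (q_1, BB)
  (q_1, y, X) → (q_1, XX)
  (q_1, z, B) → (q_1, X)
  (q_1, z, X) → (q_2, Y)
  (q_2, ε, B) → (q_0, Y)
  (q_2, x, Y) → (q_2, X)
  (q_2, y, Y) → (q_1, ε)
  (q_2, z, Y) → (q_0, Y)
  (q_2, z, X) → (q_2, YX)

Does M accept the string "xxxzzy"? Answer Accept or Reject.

Reject

(q_0, xxxzzy, Z)
  ε-move, top Z: go to q_1, push XZ → (q_1, xxxzzy, XZ)
  read x, top X: go to q_1, push BB → (q_1, xxzzy, BBZ)
  read x, top B: go to q_0, push YY → (q_0, xzzy, YYBZ)
  read x, top Y: go to q_0, push XY → (q_0, zzy, XYYBZ)
  ε-move, top X: go to q_0, push BB → (q_0, zzy, BBYYBZ)
  read z, top B: go to q_0, push YB → (q_0, zy, YBBYYBZ)
  read z, top Y: go to q_1, push ε → (q_1, y, BBYYBZ)
No transition applies at (q_1, y, BBYYBZ); input not fully consumed.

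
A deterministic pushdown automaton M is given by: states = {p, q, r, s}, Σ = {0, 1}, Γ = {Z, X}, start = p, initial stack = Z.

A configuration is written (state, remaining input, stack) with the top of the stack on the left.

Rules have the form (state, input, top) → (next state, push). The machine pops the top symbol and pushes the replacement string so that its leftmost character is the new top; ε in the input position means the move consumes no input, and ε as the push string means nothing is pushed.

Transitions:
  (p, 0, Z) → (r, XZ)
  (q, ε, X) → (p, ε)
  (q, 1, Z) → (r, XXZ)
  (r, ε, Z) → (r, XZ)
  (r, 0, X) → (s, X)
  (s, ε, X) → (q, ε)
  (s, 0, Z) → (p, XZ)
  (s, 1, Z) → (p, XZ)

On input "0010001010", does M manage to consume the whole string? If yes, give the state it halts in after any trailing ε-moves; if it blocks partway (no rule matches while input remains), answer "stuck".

stuck

(p, 0010001010, Z) ⊢ (r, 010001010, XZ) ⊢ (s, 10001010, XZ) ⊢ (q, 10001010, Z) ⊢ (r, 0001010, XXZ) ⊢ (s, 001010, XXZ) ⊢ (q, 001010, XZ) ⊢ (p, 001010, Z) ⊢ (r, 01010, XZ) ⊢ (s, 1010, XZ) ⊢ (q, 1010, Z) ⊢ (r, 010, XXZ) ⊢ (s, 10, XXZ) ⊢ (q, 10, XZ) ⊢ (p, 10, Z)
No transition for (p, 1, top Z); M blocks with input 10 remaining.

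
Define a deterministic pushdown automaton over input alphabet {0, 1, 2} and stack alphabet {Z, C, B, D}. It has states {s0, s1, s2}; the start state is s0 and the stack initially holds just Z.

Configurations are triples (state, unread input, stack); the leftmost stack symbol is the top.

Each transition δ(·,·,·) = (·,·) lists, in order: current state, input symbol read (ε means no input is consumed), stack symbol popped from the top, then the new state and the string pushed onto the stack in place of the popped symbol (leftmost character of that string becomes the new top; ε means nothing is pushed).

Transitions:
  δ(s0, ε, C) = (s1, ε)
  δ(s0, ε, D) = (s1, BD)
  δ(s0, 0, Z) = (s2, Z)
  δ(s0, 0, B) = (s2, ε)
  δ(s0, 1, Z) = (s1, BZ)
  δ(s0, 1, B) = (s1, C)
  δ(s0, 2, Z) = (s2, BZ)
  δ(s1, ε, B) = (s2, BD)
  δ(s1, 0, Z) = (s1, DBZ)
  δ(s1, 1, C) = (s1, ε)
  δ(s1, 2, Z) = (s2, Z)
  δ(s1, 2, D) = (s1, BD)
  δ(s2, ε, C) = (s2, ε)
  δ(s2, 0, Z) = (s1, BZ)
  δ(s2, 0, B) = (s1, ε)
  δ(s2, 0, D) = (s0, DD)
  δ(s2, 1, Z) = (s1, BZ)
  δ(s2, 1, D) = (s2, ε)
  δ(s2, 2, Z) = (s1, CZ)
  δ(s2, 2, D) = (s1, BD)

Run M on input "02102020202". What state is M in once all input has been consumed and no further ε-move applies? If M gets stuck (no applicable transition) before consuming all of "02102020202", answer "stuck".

(s0, 02102020202, Z)
  read 0, top Z: go to s2, push Z → (s2, 2102020202, Z)
  read 2, top Z: go to s1, push CZ → (s1, 102020202, CZ)
  read 1, top C: go to s1, push ε → (s1, 02020202, Z)
  read 0, top Z: go to s1, push DBZ → (s1, 2020202, DBZ)
  read 2, top D: go to s1, push BD → (s1, 020202, BDBZ)
  ε-move, top B: go to s2, push BD → (s2, 020202, BDDBZ)
  read 0, top B: go to s1, push ε → (s1, 20202, DDBZ)
  read 2, top D: go to s1, push BD → (s1, 0202, BDDBZ)
  ε-move, top B: go to s2, push BD → (s2, 0202, BDDDBZ)
  read 0, top B: go to s1, push ε → (s1, 202, DDDBZ)
  read 2, top D: go to s1, push BD → (s1, 02, BDDDBZ)
  ε-move, top B: go to s2, push BD → (s2, 02, BDDDDBZ)
  read 0, top B: go to s1, push ε → (s1, 2, DDDDBZ)
  read 2, top D: go to s1, push BD → (s1, ε, BDDDDBZ)
  ε-move, top B: go to s2, push BD → (s2, ε, BDDDDDBZ)
All input consumed; M is in state s2.

s2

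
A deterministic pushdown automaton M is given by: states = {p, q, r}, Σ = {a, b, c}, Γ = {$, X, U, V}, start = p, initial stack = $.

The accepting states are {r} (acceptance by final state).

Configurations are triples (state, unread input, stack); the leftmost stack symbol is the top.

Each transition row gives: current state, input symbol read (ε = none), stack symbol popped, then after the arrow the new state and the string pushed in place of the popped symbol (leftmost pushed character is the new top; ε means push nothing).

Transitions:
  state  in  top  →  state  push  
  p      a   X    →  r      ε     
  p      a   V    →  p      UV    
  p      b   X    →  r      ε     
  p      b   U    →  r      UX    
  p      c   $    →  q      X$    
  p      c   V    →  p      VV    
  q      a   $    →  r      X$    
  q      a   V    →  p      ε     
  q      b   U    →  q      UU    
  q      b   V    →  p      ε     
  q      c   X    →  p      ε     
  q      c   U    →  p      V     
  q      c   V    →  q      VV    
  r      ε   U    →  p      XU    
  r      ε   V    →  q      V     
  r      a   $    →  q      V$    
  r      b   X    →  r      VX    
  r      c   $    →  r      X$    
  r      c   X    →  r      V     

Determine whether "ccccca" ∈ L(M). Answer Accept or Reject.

Reject

(p, ccccca, $) ⊢ (q, cccca, X$) ⊢ (p, ccca, $) ⊢ (q, cca, X$) ⊢ (p, ca, $) ⊢ (q, a, X$)
No transition applies at (q, a, X$); input not fully consumed.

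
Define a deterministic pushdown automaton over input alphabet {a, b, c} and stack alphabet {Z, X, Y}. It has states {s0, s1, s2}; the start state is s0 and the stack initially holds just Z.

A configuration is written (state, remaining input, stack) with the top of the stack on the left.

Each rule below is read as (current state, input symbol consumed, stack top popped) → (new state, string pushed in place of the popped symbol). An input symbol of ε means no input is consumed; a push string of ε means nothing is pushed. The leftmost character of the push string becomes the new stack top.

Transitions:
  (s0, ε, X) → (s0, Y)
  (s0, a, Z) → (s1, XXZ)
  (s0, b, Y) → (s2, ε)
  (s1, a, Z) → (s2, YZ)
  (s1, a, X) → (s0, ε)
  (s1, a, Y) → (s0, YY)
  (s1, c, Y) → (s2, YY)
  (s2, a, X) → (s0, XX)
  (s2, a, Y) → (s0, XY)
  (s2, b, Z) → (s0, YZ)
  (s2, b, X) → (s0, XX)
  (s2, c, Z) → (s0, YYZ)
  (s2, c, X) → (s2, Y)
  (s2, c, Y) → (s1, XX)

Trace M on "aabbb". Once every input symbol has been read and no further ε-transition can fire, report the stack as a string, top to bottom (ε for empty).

(s0, aabbb, Z)
  read a, top Z: go to s1, push XXZ → (s1, abbb, XXZ)
  read a, top X: go to s0, push ε → (s0, bbb, XZ)
  ε-move, top X: go to s0, push Y → (s0, bbb, YZ)
  read b, top Y: go to s2, push ε → (s2, bb, Z)
  read b, top Z: go to s0, push YZ → (s0, b, YZ)
  read b, top Y: go to s2, push ε → (s2, ε, Z)
All input consumed in state s2 with stack Z.

Z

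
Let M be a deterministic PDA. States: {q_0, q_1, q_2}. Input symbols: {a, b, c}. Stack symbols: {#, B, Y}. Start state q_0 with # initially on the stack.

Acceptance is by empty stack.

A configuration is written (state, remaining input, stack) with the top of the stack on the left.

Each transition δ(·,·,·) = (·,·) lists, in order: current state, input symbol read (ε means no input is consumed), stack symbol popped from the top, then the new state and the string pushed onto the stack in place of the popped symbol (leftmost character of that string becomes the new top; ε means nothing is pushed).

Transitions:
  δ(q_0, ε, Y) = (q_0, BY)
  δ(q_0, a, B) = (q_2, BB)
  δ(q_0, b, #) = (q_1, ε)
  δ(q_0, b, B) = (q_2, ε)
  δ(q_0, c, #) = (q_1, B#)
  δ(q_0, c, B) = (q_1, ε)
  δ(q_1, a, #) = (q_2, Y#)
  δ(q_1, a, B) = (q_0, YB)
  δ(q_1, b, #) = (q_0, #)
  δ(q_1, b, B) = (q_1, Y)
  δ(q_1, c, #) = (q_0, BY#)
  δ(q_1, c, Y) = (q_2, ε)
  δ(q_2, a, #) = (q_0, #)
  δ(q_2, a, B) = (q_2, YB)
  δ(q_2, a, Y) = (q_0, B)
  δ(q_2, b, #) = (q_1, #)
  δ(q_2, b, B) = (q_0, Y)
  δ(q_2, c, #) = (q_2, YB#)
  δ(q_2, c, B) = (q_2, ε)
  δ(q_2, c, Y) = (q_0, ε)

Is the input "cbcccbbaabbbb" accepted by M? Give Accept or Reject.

Accept

(q_0, cbcccbbaabbbb, #)
  read c, top #: go to q_1, push B# → (q_1, bcccbbaabbbb, B#)
  read b, top B: go to q_1, push Y → (q_1, cccbbaabbbb, Y#)
  read c, top Y: go to q_2, push ε → (q_2, ccbbaabbbb, #)
  read c, top #: go to q_2, push YB# → (q_2, cbbaabbbb, YB#)
  read c, top Y: go to q_0, push ε → (q_0, bbaabbbb, B#)
  read b, top B: go to q_2, push ε → (q_2, baabbbb, #)
  read b, top #: go to q_1, push # → (q_1, aabbbb, #)
  read a, top #: go to q_2, push Y# → (q_2, abbbb, Y#)
  read a, top Y: go to q_0, push B → (q_0, bbbb, B#)
  read b, top B: go to q_2, push ε → (q_2, bbb, #)
  read b, top #: go to q_1, push # → (q_1, bb, #)
  read b, top #: go to q_0, push # → (q_0, b, #)
  read b, top #: go to q_1, push ε → (q_1, ε, ε)
All input consumed and the stack is empty.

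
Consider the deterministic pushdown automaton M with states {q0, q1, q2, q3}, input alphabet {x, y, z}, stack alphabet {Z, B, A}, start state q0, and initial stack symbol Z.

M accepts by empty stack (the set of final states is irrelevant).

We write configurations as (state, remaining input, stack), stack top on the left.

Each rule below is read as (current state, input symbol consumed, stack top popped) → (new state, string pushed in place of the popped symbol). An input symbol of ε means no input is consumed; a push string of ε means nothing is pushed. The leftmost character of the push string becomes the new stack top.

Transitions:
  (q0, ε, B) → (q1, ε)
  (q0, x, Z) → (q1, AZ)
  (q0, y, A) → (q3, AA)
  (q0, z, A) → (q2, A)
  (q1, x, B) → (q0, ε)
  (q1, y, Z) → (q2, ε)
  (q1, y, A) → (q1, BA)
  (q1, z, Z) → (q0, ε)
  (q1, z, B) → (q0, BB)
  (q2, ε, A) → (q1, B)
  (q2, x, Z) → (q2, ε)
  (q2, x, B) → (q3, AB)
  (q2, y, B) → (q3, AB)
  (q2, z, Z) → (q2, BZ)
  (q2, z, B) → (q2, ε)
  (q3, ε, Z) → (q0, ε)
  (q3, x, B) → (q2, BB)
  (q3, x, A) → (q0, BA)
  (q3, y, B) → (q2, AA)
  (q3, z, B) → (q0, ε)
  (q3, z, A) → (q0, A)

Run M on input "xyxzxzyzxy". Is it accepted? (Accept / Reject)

(q0, xyxzxzyzxy, Z)
  read x, top Z: go to q1, push AZ → (q1, yxzxzyzxy, AZ)
  read y, top A: go to q1, push BA → (q1, xzxzyzxy, BAZ)
  read x, top B: go to q0, push ε → (q0, zxzyzxy, AZ)
  read z, top A: go to q2, push A → (q2, xzyzxy, AZ)
  ε-move, top A: go to q1, push B → (q1, xzyzxy, BZ)
  read x, top B: go to q0, push ε → (q0, zyzxy, Z)
No transition applies at (q0, zyzxy, Z); input not fully consumed.

Reject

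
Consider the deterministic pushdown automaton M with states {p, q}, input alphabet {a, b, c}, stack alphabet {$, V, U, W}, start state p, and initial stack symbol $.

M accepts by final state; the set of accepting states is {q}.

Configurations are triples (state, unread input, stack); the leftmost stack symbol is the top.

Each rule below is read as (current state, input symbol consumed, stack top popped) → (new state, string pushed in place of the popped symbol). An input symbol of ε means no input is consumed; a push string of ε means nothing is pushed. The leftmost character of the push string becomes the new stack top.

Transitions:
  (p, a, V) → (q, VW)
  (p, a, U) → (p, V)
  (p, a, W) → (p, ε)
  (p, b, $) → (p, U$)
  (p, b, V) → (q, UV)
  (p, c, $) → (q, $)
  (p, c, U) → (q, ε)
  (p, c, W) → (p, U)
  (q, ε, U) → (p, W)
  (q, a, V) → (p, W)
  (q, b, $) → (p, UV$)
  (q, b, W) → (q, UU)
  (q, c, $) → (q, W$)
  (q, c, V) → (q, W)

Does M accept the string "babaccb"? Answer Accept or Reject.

(p, babaccb, $) ⊢ (p, abaccb, U$) ⊢ (p, baccb, V$) ⊢ (q, accb, UV$) ⊢ (p, accb, WV$) ⊢ (p, ccb, V$)
No transition applies at (p, ccb, V$); input not fully consumed.

Reject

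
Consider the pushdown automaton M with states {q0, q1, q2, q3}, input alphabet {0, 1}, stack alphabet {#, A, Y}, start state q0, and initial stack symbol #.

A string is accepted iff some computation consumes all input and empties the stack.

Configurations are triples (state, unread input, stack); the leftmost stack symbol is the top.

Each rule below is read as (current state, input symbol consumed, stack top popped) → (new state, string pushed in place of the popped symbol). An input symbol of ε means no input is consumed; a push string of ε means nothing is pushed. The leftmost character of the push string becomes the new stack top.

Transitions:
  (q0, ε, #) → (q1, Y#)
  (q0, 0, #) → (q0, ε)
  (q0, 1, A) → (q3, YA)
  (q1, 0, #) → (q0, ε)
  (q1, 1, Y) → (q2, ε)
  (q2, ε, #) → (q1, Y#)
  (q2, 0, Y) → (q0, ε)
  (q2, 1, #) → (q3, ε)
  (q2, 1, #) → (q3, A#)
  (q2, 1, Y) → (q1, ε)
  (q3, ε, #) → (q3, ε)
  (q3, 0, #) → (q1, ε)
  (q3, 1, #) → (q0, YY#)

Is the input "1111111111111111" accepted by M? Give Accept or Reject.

One accepting computation: (q0, 1111111111111111, #) ⊢ (q1, 1111111111111111, Y#) ⊢ (q2, 111111111111111, #) ⊢ (q1, 111111111111111, Y#) ⊢ (q2, 11111111111111, #) ⊢ (q1, 11111111111111, Y#) ⊢ (q2, 1111111111111, #) ⊢ (q1, 1111111111111, Y#) ⊢ (q2, 111111111111, #) ⊢ (q1, 111111111111, Y#) ⊢ (q2, 11111111111, #) ⊢ (q1, 11111111111, Y#) ⊢ (q2, 1111111111, #) ⊢ (q1, 1111111111, Y#) ⊢ (q2, 111111111, #) ⊢ (q1, 111111111, Y#) ⊢ (q2, 11111111, #) ⊢ (q1, 11111111, Y#) ⊢ (q2, 1111111, #) ⊢ (q1, 1111111, Y#) ⊢ (q2, 111111, #) ⊢ (q1, 111111, Y#) ⊢ (q2, 11111, #) ⊢ (q1, 11111, Y#) ⊢ (q2, 1111, #) ⊢ (q1, 1111, Y#) ⊢ (q2, 111, #) ⊢ (q1, 111, Y#) ⊢ (q2, 11, #) ⊢ (q1, 11, Y#) ⊢ (q2, 1, #) ⊢ (q3, ε, ε)
All input consumed and the stack is empty.

Accept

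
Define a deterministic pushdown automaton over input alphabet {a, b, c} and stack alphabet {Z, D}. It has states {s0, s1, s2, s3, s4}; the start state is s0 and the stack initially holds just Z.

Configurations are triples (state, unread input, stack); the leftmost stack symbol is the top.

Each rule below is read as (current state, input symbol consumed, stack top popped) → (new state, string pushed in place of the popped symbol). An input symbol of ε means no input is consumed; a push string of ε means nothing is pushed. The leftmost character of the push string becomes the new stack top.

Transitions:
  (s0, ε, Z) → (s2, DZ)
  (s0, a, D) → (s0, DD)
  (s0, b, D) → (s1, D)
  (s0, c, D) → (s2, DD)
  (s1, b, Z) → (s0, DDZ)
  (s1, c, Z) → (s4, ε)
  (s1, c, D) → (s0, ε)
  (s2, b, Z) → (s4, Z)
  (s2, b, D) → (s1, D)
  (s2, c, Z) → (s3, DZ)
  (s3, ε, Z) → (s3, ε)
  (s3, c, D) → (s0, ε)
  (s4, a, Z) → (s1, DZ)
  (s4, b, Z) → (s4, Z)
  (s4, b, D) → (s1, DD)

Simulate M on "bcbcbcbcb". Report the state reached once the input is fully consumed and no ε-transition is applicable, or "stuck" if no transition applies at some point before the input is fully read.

s1

(s0, bcbcbcbcb, Z)
  ε-move, top Z: go to s2, push DZ → (s2, bcbcbcbcb, DZ)
  read b, top D: go to s1, push D → (s1, cbcbcbcb, DZ)
  read c, top D: go to s0, push ε → (s0, bcbcbcb, Z)
  ε-move, top Z: go to s2, push DZ → (s2, bcbcbcb, DZ)
  read b, top D: go to s1, push D → (s1, cbcbcb, DZ)
  read c, top D: go to s0, push ε → (s0, bcbcb, Z)
  ε-move, top Z: go to s2, push DZ → (s2, bcbcb, DZ)
  read b, top D: go to s1, push D → (s1, cbcb, DZ)
  read c, top D: go to s0, push ε → (s0, bcb, Z)
  ε-move, top Z: go to s2, push DZ → (s2, bcb, DZ)
  read b, top D: go to s1, push D → (s1, cb, DZ)
  read c, top D: go to s0, push ε → (s0, b, Z)
  ε-move, top Z: go to s2, push DZ → (s2, b, DZ)
  read b, top D: go to s1, push D → (s1, ε, DZ)
All input consumed; M is in state s1.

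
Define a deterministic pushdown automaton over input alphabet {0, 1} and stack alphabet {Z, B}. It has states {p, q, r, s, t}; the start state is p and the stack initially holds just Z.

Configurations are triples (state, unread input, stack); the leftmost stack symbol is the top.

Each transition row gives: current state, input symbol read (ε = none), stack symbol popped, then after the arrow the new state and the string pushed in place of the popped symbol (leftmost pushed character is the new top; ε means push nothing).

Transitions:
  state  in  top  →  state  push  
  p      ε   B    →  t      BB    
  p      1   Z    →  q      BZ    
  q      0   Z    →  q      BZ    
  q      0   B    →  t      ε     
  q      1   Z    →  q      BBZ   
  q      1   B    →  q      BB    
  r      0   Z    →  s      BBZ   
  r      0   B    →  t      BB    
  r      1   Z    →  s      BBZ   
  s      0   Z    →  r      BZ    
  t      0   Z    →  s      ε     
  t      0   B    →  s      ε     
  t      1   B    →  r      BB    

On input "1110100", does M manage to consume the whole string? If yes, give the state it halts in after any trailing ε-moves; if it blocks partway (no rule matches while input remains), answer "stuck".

(p, 1110100, Z)
  read 1, top Z: go to q, push BZ → (q, 110100, BZ)
  read 1, top B: go to q, push BB → (q, 10100, BBZ)
  read 1, top B: go to q, push BB → (q, 0100, BBBZ)
  read 0, top B: go to t, push ε → (t, 100, BBZ)
  read 1, top B: go to r, push BB → (r, 00, BBBZ)
  read 0, top B: go to t, push BB → (t, 0, BBBBZ)
  read 0, top B: go to s, push ε → (s, ε, BBBZ)
All input consumed; M is in state s.

s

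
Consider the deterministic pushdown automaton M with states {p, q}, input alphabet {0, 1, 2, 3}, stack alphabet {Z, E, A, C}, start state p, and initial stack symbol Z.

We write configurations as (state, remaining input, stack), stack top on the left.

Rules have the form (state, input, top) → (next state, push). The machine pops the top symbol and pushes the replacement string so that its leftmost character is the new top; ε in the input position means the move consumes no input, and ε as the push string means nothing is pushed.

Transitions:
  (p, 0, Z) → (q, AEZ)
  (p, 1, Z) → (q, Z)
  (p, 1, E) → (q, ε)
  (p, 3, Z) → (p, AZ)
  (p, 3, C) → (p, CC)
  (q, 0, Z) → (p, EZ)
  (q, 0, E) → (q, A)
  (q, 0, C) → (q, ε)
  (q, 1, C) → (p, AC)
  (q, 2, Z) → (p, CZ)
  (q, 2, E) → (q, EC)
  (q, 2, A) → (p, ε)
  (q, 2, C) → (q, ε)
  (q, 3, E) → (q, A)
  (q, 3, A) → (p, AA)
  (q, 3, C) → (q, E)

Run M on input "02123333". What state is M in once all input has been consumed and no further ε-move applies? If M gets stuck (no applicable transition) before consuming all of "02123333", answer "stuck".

(p, 02123333, Z)
  read 0, top Z: go to q, push AEZ → (q, 2123333, AEZ)
  read 2, top A: go to p, push ε → (p, 123333, EZ)
  read 1, top E: go to q, push ε → (q, 23333, Z)
  read 2, top Z: go to p, push CZ → (p, 3333, CZ)
  read 3, top C: go to p, push CC → (p, 333, CCZ)
  read 3, top C: go to p, push CC → (p, 33, CCCZ)
  read 3, top C: go to p, push CC → (p, 3, CCCCZ)
  read 3, top C: go to p, push CC → (p, ε, CCCCCZ)
All input consumed; M is in state p.

p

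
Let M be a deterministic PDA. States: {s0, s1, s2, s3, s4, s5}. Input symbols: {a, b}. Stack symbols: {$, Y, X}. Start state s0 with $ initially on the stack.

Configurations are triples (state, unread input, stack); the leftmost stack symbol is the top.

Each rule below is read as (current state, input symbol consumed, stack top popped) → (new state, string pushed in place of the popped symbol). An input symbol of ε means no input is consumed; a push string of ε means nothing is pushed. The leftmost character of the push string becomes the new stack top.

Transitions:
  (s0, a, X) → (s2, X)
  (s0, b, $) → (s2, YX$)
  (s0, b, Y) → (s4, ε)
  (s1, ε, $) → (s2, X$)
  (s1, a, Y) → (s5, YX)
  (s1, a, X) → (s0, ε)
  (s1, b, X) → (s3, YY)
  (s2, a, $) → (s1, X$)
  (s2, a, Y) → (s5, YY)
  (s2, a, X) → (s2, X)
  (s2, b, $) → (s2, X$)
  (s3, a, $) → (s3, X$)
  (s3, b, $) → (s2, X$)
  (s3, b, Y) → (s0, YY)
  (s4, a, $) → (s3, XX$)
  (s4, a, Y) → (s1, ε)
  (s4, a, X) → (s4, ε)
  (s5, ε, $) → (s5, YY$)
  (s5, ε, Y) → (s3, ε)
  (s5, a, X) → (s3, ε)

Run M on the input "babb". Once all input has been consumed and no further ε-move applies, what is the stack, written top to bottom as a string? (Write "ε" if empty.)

(s0, babb, $)
  read b, top $: go to s2, push YX$ → (s2, abb, YX$)
  read a, top Y: go to s5, push YY → (s5, bb, YYX$)
  ε-move, top Y: go to s3, push ε → (s3, bb, YX$)
  read b, top Y: go to s0, push YY → (s0, b, YYX$)
  read b, top Y: go to s4, push ε → (s4, ε, YX$)
All input consumed in state s4 with stack YX$.

YX$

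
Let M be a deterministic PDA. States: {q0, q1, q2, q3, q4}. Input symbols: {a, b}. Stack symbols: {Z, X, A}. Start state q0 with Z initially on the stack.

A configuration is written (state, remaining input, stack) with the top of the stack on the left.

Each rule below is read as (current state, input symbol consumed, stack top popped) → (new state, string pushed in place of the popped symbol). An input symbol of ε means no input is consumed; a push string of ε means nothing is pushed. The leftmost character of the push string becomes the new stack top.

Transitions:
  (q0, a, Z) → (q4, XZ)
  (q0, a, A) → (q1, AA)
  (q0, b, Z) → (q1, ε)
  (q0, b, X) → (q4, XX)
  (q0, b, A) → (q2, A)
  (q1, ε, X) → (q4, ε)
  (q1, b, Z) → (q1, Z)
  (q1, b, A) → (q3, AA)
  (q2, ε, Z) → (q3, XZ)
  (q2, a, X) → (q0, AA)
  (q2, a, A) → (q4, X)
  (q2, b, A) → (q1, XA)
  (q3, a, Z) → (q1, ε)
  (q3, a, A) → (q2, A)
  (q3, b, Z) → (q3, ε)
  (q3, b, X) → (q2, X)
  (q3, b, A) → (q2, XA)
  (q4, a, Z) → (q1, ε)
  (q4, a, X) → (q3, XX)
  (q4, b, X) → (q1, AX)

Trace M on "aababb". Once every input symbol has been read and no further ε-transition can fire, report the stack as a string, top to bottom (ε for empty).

AAXZ

(q0, aababb, Z)
  read a, top Z: go to q4, push XZ → (q4, ababb, XZ)
  read a, top X: go to q3, push XX → (q3, babb, XXZ)
  read b, top X: go to q2, push X → (q2, abb, XXZ)
  read a, top X: go to q0, push AA → (q0, bb, AAXZ)
  read b, top A: go to q2, push A → (q2, b, AAXZ)
  read b, top A: go to q1, push XA → (q1, ε, XAAXZ)
  ε-move, top X: go to q4, push ε → (q4, ε, AAXZ)
All input consumed in state q4 with stack AAXZ.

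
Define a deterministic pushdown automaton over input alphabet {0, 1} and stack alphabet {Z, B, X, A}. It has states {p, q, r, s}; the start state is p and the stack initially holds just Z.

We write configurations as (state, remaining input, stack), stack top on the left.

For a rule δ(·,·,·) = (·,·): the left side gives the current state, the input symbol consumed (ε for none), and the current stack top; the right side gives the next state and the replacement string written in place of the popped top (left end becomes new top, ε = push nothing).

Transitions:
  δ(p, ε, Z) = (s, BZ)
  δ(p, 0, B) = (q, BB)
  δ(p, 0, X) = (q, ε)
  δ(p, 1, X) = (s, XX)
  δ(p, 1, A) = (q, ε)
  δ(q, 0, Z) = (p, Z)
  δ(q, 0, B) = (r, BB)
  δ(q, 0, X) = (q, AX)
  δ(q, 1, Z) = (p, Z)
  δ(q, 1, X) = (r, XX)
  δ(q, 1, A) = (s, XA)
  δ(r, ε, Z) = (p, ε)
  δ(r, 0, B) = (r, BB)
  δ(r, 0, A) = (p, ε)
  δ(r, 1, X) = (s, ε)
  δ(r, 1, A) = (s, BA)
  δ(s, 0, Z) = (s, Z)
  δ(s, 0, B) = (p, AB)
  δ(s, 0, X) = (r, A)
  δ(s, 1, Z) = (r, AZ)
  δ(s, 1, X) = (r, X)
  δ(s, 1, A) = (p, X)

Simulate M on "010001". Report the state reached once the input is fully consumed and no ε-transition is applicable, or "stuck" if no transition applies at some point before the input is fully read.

stuck

(p, 010001, Z) ⊢ (s, 010001, BZ) ⊢ (p, 10001, ABZ) ⊢ (q, 0001, BZ) ⊢ (r, 001, BBZ) ⊢ (r, 01, BBBZ) ⊢ (r, 1, BBBBZ)
No transition for (r, 1, top B); M blocks with input 1 remaining.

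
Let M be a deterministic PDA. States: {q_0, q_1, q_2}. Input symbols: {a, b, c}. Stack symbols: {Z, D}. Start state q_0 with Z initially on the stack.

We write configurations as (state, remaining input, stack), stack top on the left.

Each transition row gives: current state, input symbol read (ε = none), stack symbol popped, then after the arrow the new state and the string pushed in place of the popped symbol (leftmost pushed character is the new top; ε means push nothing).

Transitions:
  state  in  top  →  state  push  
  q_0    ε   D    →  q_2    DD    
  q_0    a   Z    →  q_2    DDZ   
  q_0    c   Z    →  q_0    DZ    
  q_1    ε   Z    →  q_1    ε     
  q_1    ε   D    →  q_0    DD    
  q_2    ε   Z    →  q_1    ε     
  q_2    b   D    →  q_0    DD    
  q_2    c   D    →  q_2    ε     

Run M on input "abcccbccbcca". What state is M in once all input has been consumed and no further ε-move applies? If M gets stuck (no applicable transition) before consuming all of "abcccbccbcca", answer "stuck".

stuck

(q_0, abcccbccbcca, Z)
  read a, top Z: go to q_2, push DDZ → (q_2, bcccbccbcca, DDZ)
  read b, top D: go to q_0, push DD → (q_0, cccbccbcca, DDDZ)
  ε-move, top D: go to q_2, push DD → (q_2, cccbccbcca, DDDDZ)
  read c, top D: go to q_2, push ε → (q_2, ccbccbcca, DDDZ)
  read c, top D: go to q_2, push ε → (q_2, cbccbcca, DDZ)
  read c, top D: go to q_2, push ε → (q_2, bccbcca, DZ)
  read b, top D: go to q_0, push DD → (q_0, ccbcca, DDZ)
  ε-move, top D: go to q_2, push DD → (q_2, ccbcca, DDDZ)
  read c, top D: go to q_2, push ε → (q_2, cbcca, DDZ)
  read c, top D: go to q_2, push ε → (q_2, bcca, DZ)
  read b, top D: go to q_0, push DD → (q_0, cca, DDZ)
  ε-move, top D: go to q_2, push DD → (q_2, cca, DDDZ)
  read c, top D: go to q_2, push ε → (q_2, ca, DDZ)
  read c, top D: go to q_2, push ε → (q_2, a, DZ)
No transition for (q_2, a, top D); M blocks with input a remaining.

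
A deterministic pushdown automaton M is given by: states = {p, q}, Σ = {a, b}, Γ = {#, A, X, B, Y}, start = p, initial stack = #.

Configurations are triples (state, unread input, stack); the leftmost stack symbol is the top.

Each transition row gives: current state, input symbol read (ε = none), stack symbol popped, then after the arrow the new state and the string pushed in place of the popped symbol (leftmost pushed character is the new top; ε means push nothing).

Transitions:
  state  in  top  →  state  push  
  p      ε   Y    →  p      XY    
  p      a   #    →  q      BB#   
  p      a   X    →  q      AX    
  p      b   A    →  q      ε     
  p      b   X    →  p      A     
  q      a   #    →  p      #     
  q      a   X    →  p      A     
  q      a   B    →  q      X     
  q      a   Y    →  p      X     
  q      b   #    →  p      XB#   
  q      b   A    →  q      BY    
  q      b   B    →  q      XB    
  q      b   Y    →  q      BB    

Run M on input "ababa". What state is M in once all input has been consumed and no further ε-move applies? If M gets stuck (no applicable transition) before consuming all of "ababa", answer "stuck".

q

(p, ababa, #)
  read a, top #: go to q, push BB# → (q, baba, BB#)
  read b, top B: go to q, push XB → (q, aba, XBB#)
  read a, top X: go to p, push A → (p, ba, ABB#)
  read b, top A: go to q, push ε → (q, a, BB#)
  read a, top B: go to q, push X → (q, ε, XB#)
All input consumed; M is in state q.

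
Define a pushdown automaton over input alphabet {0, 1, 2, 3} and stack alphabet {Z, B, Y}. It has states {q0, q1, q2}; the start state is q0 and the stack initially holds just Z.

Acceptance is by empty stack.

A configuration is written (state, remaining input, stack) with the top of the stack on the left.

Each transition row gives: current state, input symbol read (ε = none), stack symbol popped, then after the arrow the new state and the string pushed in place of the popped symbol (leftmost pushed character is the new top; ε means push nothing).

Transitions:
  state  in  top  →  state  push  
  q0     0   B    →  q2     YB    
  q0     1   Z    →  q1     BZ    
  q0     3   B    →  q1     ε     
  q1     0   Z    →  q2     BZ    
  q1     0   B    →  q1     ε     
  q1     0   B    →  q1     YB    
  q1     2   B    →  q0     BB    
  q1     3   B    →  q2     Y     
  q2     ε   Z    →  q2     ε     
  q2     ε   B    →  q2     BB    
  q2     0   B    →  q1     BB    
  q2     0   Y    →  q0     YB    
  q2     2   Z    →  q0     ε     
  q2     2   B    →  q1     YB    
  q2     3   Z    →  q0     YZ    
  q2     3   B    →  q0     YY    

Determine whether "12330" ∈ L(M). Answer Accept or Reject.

Reject

No computation consumes all input and empties the stack.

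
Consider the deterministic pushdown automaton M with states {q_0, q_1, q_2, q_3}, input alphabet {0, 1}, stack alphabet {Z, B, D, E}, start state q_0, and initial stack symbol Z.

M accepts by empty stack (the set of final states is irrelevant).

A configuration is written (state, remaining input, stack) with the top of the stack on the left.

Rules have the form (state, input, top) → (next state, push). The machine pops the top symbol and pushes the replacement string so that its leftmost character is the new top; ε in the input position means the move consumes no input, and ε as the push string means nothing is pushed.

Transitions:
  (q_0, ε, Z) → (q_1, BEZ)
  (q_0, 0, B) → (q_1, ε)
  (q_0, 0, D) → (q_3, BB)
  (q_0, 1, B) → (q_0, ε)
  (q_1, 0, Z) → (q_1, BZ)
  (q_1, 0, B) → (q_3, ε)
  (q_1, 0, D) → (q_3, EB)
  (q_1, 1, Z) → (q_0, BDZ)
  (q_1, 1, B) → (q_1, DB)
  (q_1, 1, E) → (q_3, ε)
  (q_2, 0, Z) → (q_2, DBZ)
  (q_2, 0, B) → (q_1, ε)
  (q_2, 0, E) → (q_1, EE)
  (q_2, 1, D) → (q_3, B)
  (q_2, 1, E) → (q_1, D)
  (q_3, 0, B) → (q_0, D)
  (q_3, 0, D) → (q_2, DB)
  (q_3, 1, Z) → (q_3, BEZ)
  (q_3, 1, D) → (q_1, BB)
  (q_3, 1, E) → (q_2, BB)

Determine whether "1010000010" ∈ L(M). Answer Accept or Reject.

(q_0, 1010000010, Z) ⊢ (q_1, 1010000010, BEZ) ⊢ (q_1, 010000010, DBEZ) ⊢ (q_3, 10000010, EBBEZ) ⊢ (q_2, 0000010, BBBBEZ) ⊢ (q_1, 000010, BBBEZ) ⊢ (q_3, 00010, BBEZ) ⊢ (q_0, 0010, DBEZ) ⊢ (q_3, 010, BBBEZ) ⊢ (q_0, 10, DBBEZ)
No transition applies at (q_0, 10, DBBEZ); input not fully consumed.

Reject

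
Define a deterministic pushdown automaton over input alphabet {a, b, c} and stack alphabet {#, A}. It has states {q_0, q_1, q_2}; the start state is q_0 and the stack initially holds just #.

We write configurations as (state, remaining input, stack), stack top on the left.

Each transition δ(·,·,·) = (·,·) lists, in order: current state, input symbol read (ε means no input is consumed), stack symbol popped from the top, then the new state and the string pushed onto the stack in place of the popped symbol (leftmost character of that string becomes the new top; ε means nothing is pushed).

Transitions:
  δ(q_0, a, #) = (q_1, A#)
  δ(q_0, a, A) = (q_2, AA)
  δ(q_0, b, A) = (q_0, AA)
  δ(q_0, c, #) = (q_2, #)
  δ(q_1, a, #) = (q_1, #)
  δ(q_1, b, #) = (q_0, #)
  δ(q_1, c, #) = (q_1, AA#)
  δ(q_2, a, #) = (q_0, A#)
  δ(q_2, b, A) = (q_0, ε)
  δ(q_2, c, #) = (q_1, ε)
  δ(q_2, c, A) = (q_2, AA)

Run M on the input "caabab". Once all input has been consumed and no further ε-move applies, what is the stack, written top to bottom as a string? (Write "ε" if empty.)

(q_0, caabab, #)
  read c, top #: go to q_2, push # → (q_2, aabab, #)
  read a, top #: go to q_0, push A# → (q_0, abab, A#)
  read a, top A: go to q_2, push AA → (q_2, bab, AA#)
  read b, top A: go to q_0, push ε → (q_0, ab, A#)
  read a, top A: go to q_2, push AA → (q_2, b, AA#)
  read b, top A: go to q_0, push ε → (q_0, ε, A#)
All input consumed in state q_0 with stack A#.

A#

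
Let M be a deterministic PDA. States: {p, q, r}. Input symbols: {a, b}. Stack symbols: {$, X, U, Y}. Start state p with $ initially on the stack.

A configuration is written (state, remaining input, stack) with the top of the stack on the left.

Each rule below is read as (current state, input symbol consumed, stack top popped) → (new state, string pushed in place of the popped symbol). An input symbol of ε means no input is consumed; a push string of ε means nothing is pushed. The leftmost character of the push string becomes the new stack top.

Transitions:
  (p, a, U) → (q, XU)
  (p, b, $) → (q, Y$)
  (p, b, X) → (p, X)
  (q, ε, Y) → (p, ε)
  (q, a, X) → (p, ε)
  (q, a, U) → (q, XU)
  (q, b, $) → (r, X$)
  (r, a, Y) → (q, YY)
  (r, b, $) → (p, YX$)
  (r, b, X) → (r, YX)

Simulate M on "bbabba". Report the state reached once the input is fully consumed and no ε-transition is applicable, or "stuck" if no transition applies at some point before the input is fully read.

stuck

(p, bbabba, $)
  read b, top $: go to q, push Y$ → (q, babba, Y$)
  ε-move, top Y: go to p, push ε → (p, babba, $)
  read b, top $: go to q, push Y$ → (q, abba, Y$)
  ε-move, top Y: go to p, push ε → (p, abba, $)
No transition for (p, a, top $); M blocks with input abba remaining.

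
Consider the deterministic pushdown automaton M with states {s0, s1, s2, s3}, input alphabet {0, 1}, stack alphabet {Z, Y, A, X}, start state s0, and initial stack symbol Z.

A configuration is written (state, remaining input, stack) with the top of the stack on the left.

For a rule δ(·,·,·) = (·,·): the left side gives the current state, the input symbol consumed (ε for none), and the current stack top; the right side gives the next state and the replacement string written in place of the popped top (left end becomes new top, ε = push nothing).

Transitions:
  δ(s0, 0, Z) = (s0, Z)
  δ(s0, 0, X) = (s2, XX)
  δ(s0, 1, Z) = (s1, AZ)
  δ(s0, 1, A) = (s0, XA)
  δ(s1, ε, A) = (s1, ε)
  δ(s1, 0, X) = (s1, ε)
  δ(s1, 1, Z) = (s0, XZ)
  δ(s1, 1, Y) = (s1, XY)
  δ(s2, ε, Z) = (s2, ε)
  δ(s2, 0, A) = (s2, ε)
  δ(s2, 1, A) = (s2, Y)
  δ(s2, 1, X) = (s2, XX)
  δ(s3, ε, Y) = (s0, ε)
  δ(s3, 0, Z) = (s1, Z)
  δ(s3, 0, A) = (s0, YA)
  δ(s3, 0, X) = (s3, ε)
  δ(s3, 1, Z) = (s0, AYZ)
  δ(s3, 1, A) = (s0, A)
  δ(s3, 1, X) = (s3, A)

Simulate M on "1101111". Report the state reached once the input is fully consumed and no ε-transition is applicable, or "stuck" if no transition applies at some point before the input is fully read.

s2

(s0, 1101111, Z) ⊢ (s1, 101111, AZ) ⊢ (s1, 101111, Z) ⊢ (s0, 01111, XZ) ⊢ (s2, 1111, XXZ) ⊢ (s2, 111, XXXZ) ⊢ (s2, 11, XXXXZ) ⊢ (s2, 1, XXXXXZ) ⊢ (s2, ε, XXXXXXZ)
All input consumed; M is in state s2.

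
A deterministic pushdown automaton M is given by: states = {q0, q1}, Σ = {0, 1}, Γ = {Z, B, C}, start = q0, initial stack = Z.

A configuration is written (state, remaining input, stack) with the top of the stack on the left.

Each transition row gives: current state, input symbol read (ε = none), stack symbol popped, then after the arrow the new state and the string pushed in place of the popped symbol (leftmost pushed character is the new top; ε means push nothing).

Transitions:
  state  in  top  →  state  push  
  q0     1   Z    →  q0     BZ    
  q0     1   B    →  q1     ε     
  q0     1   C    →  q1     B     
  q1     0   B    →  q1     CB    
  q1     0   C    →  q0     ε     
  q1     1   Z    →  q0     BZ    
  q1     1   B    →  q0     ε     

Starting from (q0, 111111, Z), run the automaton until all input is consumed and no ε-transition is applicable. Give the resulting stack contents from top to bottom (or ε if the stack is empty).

Z

(q0, 111111, Z) ⊢ (q0, 11111, BZ) ⊢ (q1, 1111, Z) ⊢ (q0, 111, BZ) ⊢ (q1, 11, Z) ⊢ (q0, 1, BZ) ⊢ (q1, ε, Z)
All input consumed in state q1 with stack Z.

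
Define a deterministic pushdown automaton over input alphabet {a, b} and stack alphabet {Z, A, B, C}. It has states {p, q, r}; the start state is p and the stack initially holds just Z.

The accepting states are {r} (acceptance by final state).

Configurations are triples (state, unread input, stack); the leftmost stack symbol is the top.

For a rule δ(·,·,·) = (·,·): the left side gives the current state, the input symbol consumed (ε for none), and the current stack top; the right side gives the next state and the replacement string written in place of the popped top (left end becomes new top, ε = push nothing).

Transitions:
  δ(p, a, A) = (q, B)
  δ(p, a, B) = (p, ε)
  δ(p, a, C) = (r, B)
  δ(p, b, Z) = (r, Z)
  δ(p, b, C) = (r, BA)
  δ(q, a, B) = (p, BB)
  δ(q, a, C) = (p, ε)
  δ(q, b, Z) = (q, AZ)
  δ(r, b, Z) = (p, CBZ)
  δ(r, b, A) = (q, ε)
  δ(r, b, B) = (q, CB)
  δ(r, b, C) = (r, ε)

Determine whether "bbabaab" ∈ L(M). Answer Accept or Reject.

Reject

(p, bbabaab, Z)
  read b, top Z: go to r, push Z → (r, babaab, Z)
  read b, top Z: go to p, push CBZ → (p, abaab, CBZ)
  read a, top C: go to r, push B → (r, baab, BBZ)
  read b, top B: go to q, push CB → (q, aab, CBBZ)
  read a, top C: go to p, push ε → (p, ab, BBZ)
  read a, top B: go to p, push ε → (p, b, BZ)
No transition applies at (p, b, BZ); input not fully consumed.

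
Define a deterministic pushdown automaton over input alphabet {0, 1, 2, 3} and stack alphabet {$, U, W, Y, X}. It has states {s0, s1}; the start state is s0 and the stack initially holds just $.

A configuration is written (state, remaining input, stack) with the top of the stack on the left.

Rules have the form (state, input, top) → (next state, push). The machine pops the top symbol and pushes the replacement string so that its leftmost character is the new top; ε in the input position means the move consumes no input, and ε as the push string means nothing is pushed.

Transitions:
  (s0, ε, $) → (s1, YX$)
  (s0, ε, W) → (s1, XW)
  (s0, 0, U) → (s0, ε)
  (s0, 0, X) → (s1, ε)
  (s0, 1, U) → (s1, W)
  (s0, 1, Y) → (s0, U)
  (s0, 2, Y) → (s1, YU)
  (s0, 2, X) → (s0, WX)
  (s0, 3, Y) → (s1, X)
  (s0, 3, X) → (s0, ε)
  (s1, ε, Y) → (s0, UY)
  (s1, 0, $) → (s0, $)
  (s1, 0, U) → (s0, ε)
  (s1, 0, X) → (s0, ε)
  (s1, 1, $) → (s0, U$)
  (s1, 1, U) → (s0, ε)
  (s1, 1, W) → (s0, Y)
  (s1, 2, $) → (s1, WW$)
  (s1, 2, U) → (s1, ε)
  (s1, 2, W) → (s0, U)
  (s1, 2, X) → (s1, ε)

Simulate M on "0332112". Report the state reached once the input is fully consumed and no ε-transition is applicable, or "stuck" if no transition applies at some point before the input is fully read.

(s0, 0332112, $) ⊢ (s1, 0332112, YX$) ⊢ (s0, 0332112, UYX$) ⊢ (s0, 332112, YX$) ⊢ (s1, 32112, XX$)
No transition for (s1, 3, top X); M blocks with input 32112 remaining.

stuck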